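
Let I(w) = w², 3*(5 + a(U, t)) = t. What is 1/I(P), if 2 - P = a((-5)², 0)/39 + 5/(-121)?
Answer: 22268961/104816644 ≈ 0.21246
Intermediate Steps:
a(U, t) = -5 + t/3
P = 10238/4719 (P = 2 - ((-5 + (⅓)*0)/39 + 5/(-121)) = 2 - ((-5 + 0)*(1/39) + 5*(-1/121)) = 2 - (-5*1/39 - 5/121) = 2 - (-5/39 - 5/121) = 2 - 1*(-800/4719) = 2 + 800/4719 = 10238/4719 ≈ 2.1695)
1/I(P) = 1/((10238/4719)²) = 1/(104816644/22268961) = 22268961/104816644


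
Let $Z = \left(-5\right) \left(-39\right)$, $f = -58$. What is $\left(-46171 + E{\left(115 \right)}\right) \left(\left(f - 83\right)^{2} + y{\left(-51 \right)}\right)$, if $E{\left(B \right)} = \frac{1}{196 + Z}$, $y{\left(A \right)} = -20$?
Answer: $- \frac{358547852460}{391} \approx -9.17 \cdot 10^{8}$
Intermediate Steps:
$Z = 195$
$E{\left(B \right)} = \frac{1}{391}$ ($E{\left(B \right)} = \frac{1}{196 + 195} = \frac{1}{391}$)
$\left(-46171 + E{\left(115 \right)}\right) \left(\left(f - 83\right)^{2} + y{\left(-51 \right)}\right) = \left(-46171 + \frac{1}{391}\right) \left(\left(-58 - 83\right)^{2} - 20\right) = - \frac{18052860 \left(\left(-141\right)^{2} - 20\right)}{391} = - \frac{18052860 \left(19881 - 20\right)}{391} = \left(- \frac{18052860}{391}\right) 19861 = - \frac{358547852460}{391}$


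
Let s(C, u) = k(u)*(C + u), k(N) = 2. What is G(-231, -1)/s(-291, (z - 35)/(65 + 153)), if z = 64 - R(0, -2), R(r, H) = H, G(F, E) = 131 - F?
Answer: -39458/63407 ≈ -0.62230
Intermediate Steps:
z = 66 (z = 64 - 1*(-2) = 64 + 2 = 66)
s(C, u) = 2*C + 2*u (s(C, u) = 2*(C + u) = 2*C + 2*u)
G(-231, -1)/s(-291, (z - 35)/(65 + 153)) = (131 - 1*(-231))/(2*(-291) + 2*((66 - 35)/(65 + 153))) = (131 + 231)/(-582 + 2*(31/218)) = 362/(-582 + 2*(31*(1/218))) = 362/(-582 + 2*(31/218)) = 362/(-582 + 31/109) = 362/(-63407/109) = 362*(-109/63407) = -39458/63407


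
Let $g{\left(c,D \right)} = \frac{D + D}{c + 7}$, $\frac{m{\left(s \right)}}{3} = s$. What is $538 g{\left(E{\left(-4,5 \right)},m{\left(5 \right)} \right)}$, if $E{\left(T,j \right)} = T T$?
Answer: $\frac{16140}{23} \approx 701.74$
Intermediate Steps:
$E{\left(T,j \right)} = T^{2}$
$m{\left(s \right)} = 3 s$
$g{\left(c,D \right)} = \frac{2 D}{7 + c}$
$538 g{\left(E{\left(-4,5 \right)},m{\left(5 \right)} \right)} = 538 \frac{2 \cdot 3 \cdot 5}{7 + \left(-4\right)^{2}} = 538 \cdot 2 \cdot 15 \frac{1}{7 + 16} = 538 \cdot 2 \cdot 15 \cdot \frac{1}{23} = 538 \cdot \frac{30}{23} = \frac{16140}{23}$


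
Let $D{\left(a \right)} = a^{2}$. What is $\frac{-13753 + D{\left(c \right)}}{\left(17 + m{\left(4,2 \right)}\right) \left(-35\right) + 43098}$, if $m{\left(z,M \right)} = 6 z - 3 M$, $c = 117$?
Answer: $- \frac{64}{41873} \approx -0.0015284$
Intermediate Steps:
$m{\left(z,M \right)} = - 3 M + 6 z$
$\frac{-13753 + D{\left(c \right)}}{\left(17 + m{\left(4,2 \right)}\right) \left(-35\right) + 43098} = \frac{-13753 + 117^{2}}{\left(17 + \left(\left(-3\right) 2 + 6 \cdot 4\right)\right) \left(-35\right) + 43098} = \frac{-13753 + 13689}{\left(17 + \left(-6 + 24\right)\right) \left(-35\right) + 43098} = - \frac{64}{\left(17 + 18\right) \left(-35\right) + 43098} = - \frac{64}{35 \left(-35\right) + 43098} = - \frac{64}{-1225 + 43098} = - \frac{64}{41873}$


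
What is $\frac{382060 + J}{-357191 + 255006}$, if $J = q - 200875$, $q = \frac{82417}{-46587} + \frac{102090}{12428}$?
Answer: $- \frac{52453404701507}{29581700985330} \approx -1.7732$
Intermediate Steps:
$q = \frac{1865894177}{289491618}$ ($q = 82417 \left(- \frac{1}{46587}\right) + 102090 \cdot \frac{1}{12428} = - \frac{82417}{46587} + \frac{51045}{6214} = \frac{1865894177}{289491618} \approx 6.4454$)
$J = - \frac{58149762871573}{289491618}$ ($J = \frac{1865894177}{289491618} - 200875 = - \frac{58149762871573}{289491618} \approx -2.0087 \cdot 10^{5}$)
$\frac{382060 + J}{-357191 + 255006} = \frac{382060 - \frac{58149762871573}{289491618}}{-357191 + 255006} = \frac{52453404701507}{289491618 \left(-102185\right)} = \frac{52453404701507}{289491618} \left(- \frac{1}{102185}\right) = - \frac{52453404701507}{29581700985330}$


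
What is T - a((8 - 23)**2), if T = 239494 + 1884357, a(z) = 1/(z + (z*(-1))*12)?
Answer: 5256531226/2475 ≈ 2.1239e+6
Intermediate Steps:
a(z) = -1/(11*z) (a(z) = 1/(z - z*12) = 1/(z - 12*z) = 1/(-11*z) = -1/(11*z))
T = 2123851
T - a((8 - 23)**2) = 2123851 - (-1)/(11*((8 - 23)**2)) = 2123851 - (-1)/(11*((-15)**2)) = 2123851 - (-1)/(11*225) = 2123851 - 1*(-1/2475) = 2123851 + 1/2475 = 5256531226/2475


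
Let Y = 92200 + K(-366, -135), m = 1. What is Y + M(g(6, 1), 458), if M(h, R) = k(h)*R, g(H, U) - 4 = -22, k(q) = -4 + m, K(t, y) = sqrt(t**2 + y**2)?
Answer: 90826 + 3*sqrt(16909) ≈ 91216.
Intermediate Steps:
k(q) = -3 (k(q) = -4 + 1 = -3)
g(H, U) = -18 (g(H, U) = 4 - 22 = -18)
M(h, R) = -3*R
Y = 92200 + 3*sqrt(16909) (Y = 92200 + sqrt((-366)**2 + (-135)**2) = 92200 + sqrt(133956 + 18225) = 92200 + sqrt(152181) = 92200 + 3*sqrt(16909) ≈ 92590.)
Y + M(g(6, 1), 458) = (92200 + 3*sqrt(16909)) - 3*458 = (92200 + 3*sqrt(16909)) - 1374 = 90826 + 3*sqrt(16909)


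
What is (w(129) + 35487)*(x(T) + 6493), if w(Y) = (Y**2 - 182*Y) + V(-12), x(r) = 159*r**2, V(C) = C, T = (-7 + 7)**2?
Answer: 185946534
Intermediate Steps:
T = 0 (T = 0**2 = 0)
w(Y) = -12 + Y**2 - 182*Y (w(Y) = (Y**2 - 182*Y) - 12 = -12 + Y**2 - 182*Y)
(w(129) + 35487)*(x(T) + 6493) = ((-12 + 129**2 - 182*129) + 35487)*(159*0**2 + 6493) = ((-12 + 16641 - 23478) + 35487)*(159*0 + 6493) = (-6849 + 35487)*(0 + 6493) = 28638*6493 = 185946534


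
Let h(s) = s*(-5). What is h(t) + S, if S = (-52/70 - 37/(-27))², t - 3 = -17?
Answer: 62863399/893025 ≈ 70.394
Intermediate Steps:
t = -14 (t = 3 - 17 = -14)
S = 351649/893025 (S = (-52*1/70 - 37*(-1/27))² = (-26/35 + 37/27)² = (593/945)² = 351649/893025 ≈ 0.39377)
h(s) = -5*s
h(t) + S = -5*(-14) + 351649/893025 = 70 + 351649/893025 = 62863399/893025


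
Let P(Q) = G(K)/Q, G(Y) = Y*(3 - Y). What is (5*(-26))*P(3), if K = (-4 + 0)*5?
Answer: 59800/3 ≈ 19933.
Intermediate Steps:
K = -20 (K = -4*5 = -20)
P(Q) = -460/Q (P(Q) = (-20*(3 - 1*(-20)))/Q = (-20*(3 + 20))/Q = (-20*23)/Q = -460/Q)
(5*(-26))*P(3) = (5*(-26))*(-460/3) = -(-59800)/3 = -130*(-460/3) = 59800/3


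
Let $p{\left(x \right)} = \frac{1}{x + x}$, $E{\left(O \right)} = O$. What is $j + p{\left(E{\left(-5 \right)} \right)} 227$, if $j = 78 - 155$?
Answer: $- \frac{997}{10} \approx -99.7$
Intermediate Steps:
$p{\left(x \right)} = \frac{1}{2 x}$
$j = -77$
$j + p{\left(E{\left(-5 \right)} \right)} 227 = -77 + \frac{1}{2 \left(-5\right)} 227 = -77 + \frac{1}{2} \left(- \frac{1}{5}\right) 227 = -77 - \frac{227}{10} = - \frac{997}{10}$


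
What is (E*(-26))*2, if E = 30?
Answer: -1560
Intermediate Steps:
(E*(-26))*2 = (30*(-26))*2 = -780*2 = -1560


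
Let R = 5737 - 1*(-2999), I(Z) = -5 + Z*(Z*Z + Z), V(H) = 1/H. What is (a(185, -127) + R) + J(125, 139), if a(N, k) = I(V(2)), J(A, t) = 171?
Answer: 71219/8 ≈ 8902.4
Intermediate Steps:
I(Z) = -5 + Z*(Z + Z²) (I(Z) = -5 + Z*(Z² + Z) = -5 + Z*(Z + Z²))
a(N, k) = -37/8 (a(N, k) = -5 + (1/2)² + (1/2)³ = -5 + (½)² + (½)³ = -5 + ¼ + ⅛ = -37/8)
R = 8736 (R = 5737 + 2999 = 8736)
(a(185, -127) + R) + J(125, 139) = (-37/8 + 8736) + 171 = 69851/8 + 171 = 71219/8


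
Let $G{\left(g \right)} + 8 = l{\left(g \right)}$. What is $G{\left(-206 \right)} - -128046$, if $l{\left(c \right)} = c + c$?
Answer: $127626$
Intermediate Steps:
$l{\left(c \right)} = 2 c$
$G{\left(g \right)} = -8 + 2 g$
$G{\left(-206 \right)} - -128046 = \left(-8 + 2 \left(-206\right)\right) - -128046 = \left(-8 - 412\right) + 128046 = -420 + 128046 = 127626$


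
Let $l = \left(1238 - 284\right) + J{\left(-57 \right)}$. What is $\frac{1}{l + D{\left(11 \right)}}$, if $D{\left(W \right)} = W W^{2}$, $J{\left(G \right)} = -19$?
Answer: $\frac{1}{2266} \approx 0.00044131$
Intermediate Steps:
$D{\left(W \right)} = W^{3}$
$l = 935$ ($l = \left(1238 - 284\right) - 19 = 954 - 19 = 935$)
$\frac{1}{l + D{\left(11 \right)}} = \frac{1}{935 + 11^{3}} = \frac{1}{935 + 1331} = \frac{1}{2266}$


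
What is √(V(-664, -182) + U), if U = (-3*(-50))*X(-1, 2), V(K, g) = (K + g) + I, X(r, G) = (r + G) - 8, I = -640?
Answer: 2*I*√634 ≈ 50.359*I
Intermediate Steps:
X(r, G) = -8 + G + r (X(r, G) = (G + r) - 8 = -8 + G + r)
V(K, g) = -640 + K + g (V(K, g) = (K + g) - 640 = -640 + K + g)
U = -1050 (U = (-3*(-50))*(-8 + 2 - 1) = 150*(-7) = -1050)
√(V(-664, -182) + U) = √((-640 - 664 - 182) - 1050) = √(-1486 - 1050) = √(-2536) = 2*I*√634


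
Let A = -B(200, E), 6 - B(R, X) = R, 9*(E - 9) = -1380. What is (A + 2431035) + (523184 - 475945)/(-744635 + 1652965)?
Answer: 2208358284809/908330 ≈ 2.4312e+6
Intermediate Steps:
E = -433/3 (E = 9 + (⅑)*(-1380) = 9 - 460/3 = -433/3 ≈ -144.33)
B(R, X) = 6 - R
A = 194 (A = -(6 - 1*200) = -(6 - 200) = -1*(-194) = 194)
(A + 2431035) + (523184 - 475945)/(-744635 + 1652965) = (194 + 2431035) + (523184 - 475945)/(-744635 + 1652965) = 2431229 + 47239/908330 = 2208358284809/908330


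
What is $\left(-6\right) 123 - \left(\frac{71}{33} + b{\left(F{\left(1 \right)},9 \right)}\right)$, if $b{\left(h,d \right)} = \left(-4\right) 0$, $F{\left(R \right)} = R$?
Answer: $- \frac{24425}{33} \approx -740.15$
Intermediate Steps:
$b{\left(h,d \right)} = 0$
$\left(-6\right) 123 - \left(\frac{71}{33} + b{\left(F{\left(1 \right)},9 \right)}\right) = \left(-6\right) 123 + \left(\left(\frac{38}{-33} + 1 \frac{1}{-1}\right) - 0\right) = -738 + \left(\left(38 \left(- \frac{1}{33}\right) + 1 \left(-1\right)\right) + 0\right) = -738 + \left(\left(- \frac{38}{33} - 1\right) + 0\right) = -738 + \left(- \frac{71}{33} + 0\right) = -738 - \frac{71}{33} = - \frac{24425}{33}$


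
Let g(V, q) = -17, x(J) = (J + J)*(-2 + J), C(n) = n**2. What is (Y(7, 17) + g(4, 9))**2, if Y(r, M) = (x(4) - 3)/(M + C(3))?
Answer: 1089/4 ≈ 272.25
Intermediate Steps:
x(J) = 2*J*(-2 + J) (x(J) = (2*J)*(-2 + J) = 2*J*(-2 + J))
Y(r, M) = 13/(9 + M) (Y(r, M) = (2*4*(-2 + 4) - 3)/(M + 3**2) = (2*4*2 - 3)/(M + 9) = (16 - 3)/(9 + M) = 13/(9 + M))
(Y(7, 17) + g(4, 9))**2 = (13/(9 + 17) - 17)**2 = (13/26 - 17)**2 = (13*(1/26) - 17)**2 = (1/2 - 17)**2 = (-33/2)**2 = 1089/4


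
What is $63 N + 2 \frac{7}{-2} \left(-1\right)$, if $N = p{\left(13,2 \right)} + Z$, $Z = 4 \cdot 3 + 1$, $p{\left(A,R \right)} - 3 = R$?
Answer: $1141$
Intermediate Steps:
$p{\left(A,R \right)} = 3 + R$
$Z = 13$ ($Z = 12 + 1 = 13$)
$N = 18$ ($N = \left(3 + 2\right) + 13 = 5 + 13 = 18$)
$63 N + 2 \frac{7}{-2} \left(-1\right) = 63 \cdot 18 + 2 \frac{7}{-2} \left(-1\right) = 1134 + 2 \cdot 7 \left(- \frac{1}{2}\right) \left(-1\right) = 1134 + 2 \left(- \frac{7}{2}\right) \left(-1\right) = 1134 - -7 = 1134 + 7 = 1141$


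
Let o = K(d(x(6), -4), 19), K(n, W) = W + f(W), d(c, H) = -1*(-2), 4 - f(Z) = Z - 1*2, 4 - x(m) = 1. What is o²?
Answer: 36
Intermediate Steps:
x(m) = 3 (x(m) = 4 - 1*1 = 4 - 1 = 3)
f(Z) = 6 - Z (f(Z) = 4 - (Z - 1*2) = 4 - (Z - 2) = 4 - (-2 + Z) = 4 + (2 - Z) = 6 - Z)
d(c, H) = 2
K(n, W) = 6 (K(n, W) = W + (6 - W) = 6)
o = 6
o² = 6² = 36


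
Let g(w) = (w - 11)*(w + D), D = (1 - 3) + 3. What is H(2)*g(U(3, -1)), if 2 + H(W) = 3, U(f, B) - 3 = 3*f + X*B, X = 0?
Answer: 13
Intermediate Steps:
U(f, B) = 3 + 3*f (U(f, B) = 3 + (3*f + 0*B) = 3 + (3*f + 0) = 3 + 3*f)
H(W) = 1 (H(W) = -2 + 3 = 1)
D = 1 (D = -2 + 3 = 1)
g(w) = (1 + w)*(-11 + w) (g(w) = (w - 11)*(w + 1) = (-11 + w)*(1 + w) = (1 + w)*(-11 + w))
H(2)*g(U(3, -1)) = 1*(-11 + (3 + 3*3)² - 10*(3 + 3*3)) = 1*(-11 + (3 + 9)² - 10*(3 + 9)) = 1*(-11 + 12² - 10*12) = 1*(-11 + 144 - 120) = 1*13 = 13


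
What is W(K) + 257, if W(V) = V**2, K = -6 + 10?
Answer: 273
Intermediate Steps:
K = 4
W(K) + 257 = 4**2 + 257 = 16 + 257 = 273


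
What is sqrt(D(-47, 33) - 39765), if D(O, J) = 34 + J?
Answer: I*sqrt(39698) ≈ 199.24*I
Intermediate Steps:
sqrt(D(-47, 33) - 39765) = sqrt((34 + 33) - 39765) = sqrt(67 - 39765) = sqrt(-39698) = I*sqrt(39698)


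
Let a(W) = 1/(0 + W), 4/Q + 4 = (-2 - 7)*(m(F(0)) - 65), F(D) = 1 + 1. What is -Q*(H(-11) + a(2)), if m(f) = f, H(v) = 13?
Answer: -54/563 ≈ -0.095915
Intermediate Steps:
F(D) = 2
Q = 4/563 (Q = 4/(-4 + (-2 - 7)*(2 - 65)) = 4/(-4 - 9*(-63)) = 4/(-4 + 567) = 4/563 ≈ 0.0071048)
a(W) = 1/W
-Q*(H(-11) + a(2)) = -4*(13 + 1/2)/563 = -4*(13 + ½)/563 = -4*27/(563*2) = -1*54/563 = -54/563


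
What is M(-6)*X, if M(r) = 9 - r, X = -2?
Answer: -30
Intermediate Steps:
M(-6)*X = (9 - 1*(-6))*(-2) = (9 + 6)*(-2) = 15*(-2) = -30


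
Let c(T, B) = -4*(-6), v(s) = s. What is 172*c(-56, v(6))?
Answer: 4128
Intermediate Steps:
c(T, B) = 24
172*c(-56, v(6)) = 172*24 = 4128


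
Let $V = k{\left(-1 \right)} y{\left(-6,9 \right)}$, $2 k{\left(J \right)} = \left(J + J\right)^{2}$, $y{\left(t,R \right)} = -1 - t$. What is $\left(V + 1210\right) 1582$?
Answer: $1930040$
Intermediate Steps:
$k{\left(J \right)} = 2 J^{2}$ ($k{\left(J \right)} = \frac{\left(J + J\right)^{2}}{2} = \frac{\left(2 J\right)^{2}}{2} = \frac{4 J^{2}}{2} = 2 J^{2}$)
$V = 10$ ($V = 2 \left(-1\right)^{2} \left(-1 - -6\right) = 2 \cdot 1 \left(-1 + 6\right) = 2 \cdot 5 = 10$)
$\left(V + 1210\right) 1582 = \left(10 + 1210\right) 1582 = 1220 \cdot 1582 = 1930040$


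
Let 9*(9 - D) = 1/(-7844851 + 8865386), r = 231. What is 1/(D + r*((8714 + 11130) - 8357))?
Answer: 9184815/24371961711389 ≈ 3.7686e-7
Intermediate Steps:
D = 82663334/9184815 (D = 9 - 1/(9*(-7844851 + 8865386)) = 9 - ⅑/1020535 = 9 - ⅑*1/1020535 = 9 - 1/9184815 = 82663334/9184815 ≈ 9.0000)
1/(D + r*((8714 + 11130) - 8357)) = 1/(82663334/9184815 + 231*((8714 + 11130) - 8357)) = 1/(82663334/9184815 + 231*(19844 - 8357)) = 1/(82663334/9184815 + 231*11487) = 1/(82663334/9184815 + 2653497) = 1/(24371961711389/9184815) = 9184815/24371961711389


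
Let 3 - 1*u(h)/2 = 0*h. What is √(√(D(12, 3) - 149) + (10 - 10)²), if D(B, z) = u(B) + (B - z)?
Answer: 134^(¼)*√I ≈ 2.4058 + 2.4058*I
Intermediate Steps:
u(h) = 6 (u(h) = 6 - 0*h = 6 - 2*0 = 6 + 0 = 6)
D(B, z) = 6 + B - z (D(B, z) = 6 + (B - z) = 6 + B - z)
√(√(D(12, 3) - 149) + (10 - 10)²) = √(√((6 + 12 - 1*3) - 149) + (10 - 10)²) = √(√((6 + 12 - 3) - 149) + 0²) = √(√(15 - 149) + 0) = √(√(-134) + 0) = √(I*√134 + 0) = √(I*√134) = 134^(¼)*√I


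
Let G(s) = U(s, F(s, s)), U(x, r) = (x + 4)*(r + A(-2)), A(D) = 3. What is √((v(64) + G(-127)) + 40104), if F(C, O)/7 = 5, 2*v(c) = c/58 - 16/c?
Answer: √476751822/116 ≈ 188.23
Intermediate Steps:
v(c) = -8/c + c/116 (v(c) = (c/58 - 16/c)/2 = (-16/c + c/58)/2 = -8/c + c/116)
F(C, O) = 35 (F(C, O) = 7*5 = 35)
U(x, r) = (3 + r)*(4 + x) (U(x, r) = (x + 4)*(r + 3) = (4 + x)*(3 + r) = (3 + r)*(4 + x))
G(s) = 152 + 38*s (G(s) = 12 + 3*s + 4*35 + 35*s = 12 + 3*s + 140 + 35*s = 152 + 38*s)
√((v(64) + G(-127)) + 40104) = √(((-8/64 + (1/116)*64) + (152 + 38*(-127))) + 40104) = √(((-8*1/64 + 16/29) + (152 - 4826)) + 40104) = √(((-⅛ + 16/29) - 4674) + 40104) = √((99/232 - 4674) + 40104) = √(-1084269/232 + 40104) = √(8219859/232) = √476751822/116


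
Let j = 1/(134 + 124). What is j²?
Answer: 1/66564 ≈ 1.5023e-5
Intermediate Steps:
j = 1/258 ≈ 0.0038760
j² = (1/258)² = 1/66564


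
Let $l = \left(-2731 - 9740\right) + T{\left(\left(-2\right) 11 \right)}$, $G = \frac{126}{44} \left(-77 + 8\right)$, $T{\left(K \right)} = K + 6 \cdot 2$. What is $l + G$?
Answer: $- \frac{278929}{22} \approx -12679.0$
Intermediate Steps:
$T{\left(K \right)} = 12 + K$ ($T{\left(K \right)} = K + 12 = 12 + K$)
$G = - \frac{4347}{22}$ ($G = 126 \cdot \frac{1}{44} \left(-69\right) = \frac{63}{22} \left(-69\right) = - \frac{4347}{22} \approx -197.59$)
$l = -12481$ ($l = \left(-2731 - 9740\right) + \left(12 - 22\right) = -12471 + \left(12 - 22\right) = -12471 - 10 = -12481$)
$l + G = -12481 - \frac{4347}{22} = - \frac{278929}{22}$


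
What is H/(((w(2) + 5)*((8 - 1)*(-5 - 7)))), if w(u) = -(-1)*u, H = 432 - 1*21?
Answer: -137/196 ≈ -0.69898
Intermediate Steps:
H = 411 (H = 432 - 21 = 411)
w(u) = u
H/(((w(2) + 5)*((8 - 1)*(-5 - 7)))) = 411/(((2 + 5)*((8 - 1)*(-5 - 7)))) = 411/((7*(7*(-12)))) = 411/((7*(-84))) = 411/(-588) = 411*(-1/588) = -137/196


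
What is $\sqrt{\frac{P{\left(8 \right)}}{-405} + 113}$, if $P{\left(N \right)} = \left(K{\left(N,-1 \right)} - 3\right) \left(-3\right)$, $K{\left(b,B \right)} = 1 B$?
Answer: $\frac{\sqrt{228765}}{45} \approx 10.629$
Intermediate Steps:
$K{\left(b,B \right)} = B$
$P{\left(N \right)} = 12$ ($P{\left(N \right)} = \left(-1 - 3\right) \left(-3\right) = \left(-4\right) \left(-3\right) = 12$)
$\sqrt{\frac{P{\left(8 \right)}}{-405} + 113} = \sqrt{\frac{12}{-405} + 113} = \sqrt{12 \left(- \frac{1}{405}\right) + 113} = \sqrt{- \frac{4}{135} + 113} = \sqrt{\frac{15251}{135}} = \frac{\sqrt{228765}}{45}$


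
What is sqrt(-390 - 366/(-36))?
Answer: I*sqrt(13674)/6 ≈ 19.489*I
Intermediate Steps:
sqrt(-390 - 366/(-36)) = sqrt(-390 - 366*(-1/36)) = sqrt(-390 + 61/6) = sqrt(-2279/6) = I*sqrt(13674)/6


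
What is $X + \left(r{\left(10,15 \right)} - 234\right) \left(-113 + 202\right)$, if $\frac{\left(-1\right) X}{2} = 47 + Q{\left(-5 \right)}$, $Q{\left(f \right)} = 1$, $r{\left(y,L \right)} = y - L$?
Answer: $-21367$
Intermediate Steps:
$X = -96$ ($X = - 2 \left(47 + 1\right) = \left(-2\right) 48 = -96$)
$X + \left(r{\left(10,15 \right)} - 234\right) \left(-113 + 202\right) = -96 + \left(\left(10 - 15\right) - 234\right) \left(-113 + 202\right) = -96 + \left(\left(10 - 15\right) - 234\right) 89 = -96 + \left(-5 - 234\right) 89 = -96 - 21271 = -21367$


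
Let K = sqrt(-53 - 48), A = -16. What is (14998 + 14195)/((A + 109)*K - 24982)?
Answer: -729299526/624973873 - 2714949*I*sqrt(101)/624973873 ≈ -1.1669 - 0.043658*I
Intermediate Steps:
K = I*sqrt(101) (K = sqrt(-101) = I*sqrt(101) ≈ 10.05*I)
(14998 + 14195)/((A + 109)*K - 24982) = (14998 + 14195)/((-16 + 109)*(I*sqrt(101)) - 24982) = 29193/(93*(I*sqrt(101)) - 24982) = 29193/(93*I*sqrt(101) - 24982) = 29193/(-24982 + 93*I*sqrt(101))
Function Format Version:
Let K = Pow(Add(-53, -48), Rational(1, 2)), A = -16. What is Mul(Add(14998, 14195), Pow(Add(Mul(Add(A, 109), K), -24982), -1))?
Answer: Add(Rational(-729299526, 624973873), Mul(Rational(-2714949, 624973873), I, Pow(101, Rational(1, 2)))) ≈ Add(-1.1669, Mul(-0.043658, I))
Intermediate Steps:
K = Mul(I, Pow(101, Rational(1, 2))) (K = Pow(-101, Rational(1, 2)) = Mul(I, Pow(101, Rational(1, 2))) ≈ Mul(10.050, I))
Mul(Add(14998, 14195), Pow(Add(Mul(Add(A, 109), K), -24982), -1)) = Mul(Add(14998, 14195), Pow(Add(Mul(Add(-16, 109), Mul(I, Pow(101, Rational(1, 2)))), -24982), -1)) = Mul(29193, Pow(Add(Mul(93, Mul(I, Pow(101, Rational(1, 2)))), -24982), -1)) = Mul(29193, Pow(Add(Mul(93, I, Pow(101, Rational(1, 2))), -24982), -1)) = Mul(29193, Pow(Add(-24982, Mul(93, I, Pow(101, Rational(1, 2)))), -1))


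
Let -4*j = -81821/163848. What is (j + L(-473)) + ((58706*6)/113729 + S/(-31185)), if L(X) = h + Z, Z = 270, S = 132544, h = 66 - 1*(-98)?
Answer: 4356780519736523/10062505363680 ≈ 432.97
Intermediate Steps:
h = 164 (h = 66 + 98 = 164)
j = 81821/655392 (j = -(-81821)/(4*163848) = -¼*(-81821/163848) = 81821/655392 ≈ 0.12484)
L(X) = 434 (L(X) = 164 + 270 = 434)
(j + L(-473)) + ((58706*6)/113729 + S/(-31185)) = (81821/655392 + 434) + ((58706*6)/113729 + 132544/(-31185)) = 284521949/655392 + (352236*(1/113729) + 132544*(-1/31185)) = 284521949/655392 + (352236/113729 - 132544/31185) = 284521949/655392 - 53111908/46060245 = 4356780519736523/10062505363680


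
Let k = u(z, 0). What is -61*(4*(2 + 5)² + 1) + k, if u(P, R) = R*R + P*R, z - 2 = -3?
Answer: -12017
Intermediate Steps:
z = -1 (z = 2 - 3 = -1)
u(P, R) = R² + P*R
k = 0 (k = 0*(-1 + 0) = 0*(-1) = 0)
-61*(4*(2 + 5)² + 1) + k = -61*(4*(2 + 5)² + 1) + 0 = -61*(4*7² + 1) + 0 = -61*(4*49 + 1) + 0 = -61*(196 + 1) + 0 = -61*197 + 0 = -12017 + 0 = -12017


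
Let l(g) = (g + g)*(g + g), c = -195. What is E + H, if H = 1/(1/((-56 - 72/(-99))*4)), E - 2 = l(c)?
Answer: 1670690/11 ≈ 1.5188e+5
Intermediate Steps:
l(g) = 4*g² (l(g) = (2*g)*(2*g) = 4*g²)
E = 152102 (E = 2 + 4*(-195)² = 2 + 4*38025 = 2 + 152100 = 152102)
H = -2432/11 (H = 1/(1/((-56 - 72*(-1/99))*4)) = 1/(1/((-56 + 8/11)*4)) = 1/(1/(-608/11*4)) = 1/(1/(-2432/11)) = 1/(-11/2432) = -2432/11 ≈ -221.09)
E + H = 152102 - 2432/11 = 1670690/11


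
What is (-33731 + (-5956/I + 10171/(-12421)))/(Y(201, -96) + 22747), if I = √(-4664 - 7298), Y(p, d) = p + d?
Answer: -209491461/141922346 + 1489*I*√11962/68338906 ≈ -1.4761 + 0.002383*I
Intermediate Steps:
Y(p, d) = d + p
I = I*√11962 (I = √(-11962) = I*√11962 ≈ 109.37*I)
(-33731 + (-5956/I + 10171/(-12421)))/(Y(201, -96) + 22747) = (-33731 + (-5956*(-I*√11962/11962) + 10171/(-12421)))/((-96 + 201) + 22747) = (-33731 + (-(-2978)*I*√11962/5981 + 10171*(-1/12421)))/(105 + 22747) = (-33731 + (2978*I*√11962/5981 - 10171/12421))/22852 = (-33731 + (-10171/12421 + 2978*I*√11962/5981))*(1/22852) = (-418982922/12421 + 2978*I*√11962/5981)*(1/22852) = -209491461/141922346 + 1489*I*√11962/68338906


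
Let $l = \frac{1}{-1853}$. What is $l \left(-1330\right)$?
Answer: $\frac{1330}{1853} \approx 0.71776$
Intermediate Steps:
$l = - \frac{1}{1853} \approx -0.00053967$
$l \left(-1330\right) = \left(- \frac{1}{1853}\right) \left(-1330\right) = \frac{1330}{1853}$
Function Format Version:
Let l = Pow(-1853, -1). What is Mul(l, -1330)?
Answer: Rational(1330, 1853) ≈ 0.71776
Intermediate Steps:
l = Rational(-1, 1853) ≈ -0.00053967
Mul(l, -1330) = Mul(Rational(-1, 1853), -1330) = Rational(1330, 1853)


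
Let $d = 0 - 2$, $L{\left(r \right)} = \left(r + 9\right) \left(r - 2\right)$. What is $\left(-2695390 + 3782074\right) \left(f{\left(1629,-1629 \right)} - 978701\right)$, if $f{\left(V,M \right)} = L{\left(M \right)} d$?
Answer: $-6806055114444$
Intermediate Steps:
$L{\left(r \right)} = \left(-2 + r\right) \left(9 + r\right)$ ($L{\left(r \right)} = \left(9 + r\right) \left(-2 + r\right) = \left(-2 + r\right) \left(9 + r\right)$)
$d = -2$
$f{\left(V,M \right)} = 36 - 14 M - 2 M^{2}$ ($f{\left(V,M \right)} = \left(-18 + M^{2} + 7 M\right) \left(-2\right) = 36 - 14 M - 2 M^{2}$)
$\left(-2695390 + 3782074\right) \left(f{\left(1629,-1629 \right)} - 978701\right) = \left(-2695390 + 3782074\right) \left(\left(36 - -22806 - 2 \left(-1629\right)^{2}\right) - 978701\right) = 1086684 \left(\left(36 + 22806 - 5307282\right) - 978701\right) = 1086684 \left(-5284440 - 978701\right) = 1086684 \left(-6263141\right) = -6806055114444$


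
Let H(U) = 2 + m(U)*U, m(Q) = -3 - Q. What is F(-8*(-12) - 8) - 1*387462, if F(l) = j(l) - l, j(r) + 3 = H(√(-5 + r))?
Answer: -387634 - 3*√83 ≈ -3.8766e+5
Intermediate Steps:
H(U) = 2 + U*(-3 - U) (H(U) = 2 + (-3 - U)*U = 2 + U*(-3 - U))
j(r) = -1 - √(-5 + r)*(3 + √(-5 + r)) (j(r) = -3 + (2 - √(-5 + r)*(3 + √(-5 + r))) = -1 - √(-5 + r)*(3 + √(-5 + r)))
F(l) = 4 - 3*√(-5 + l) - 2*l (F(l) = (4 - l - 3*√(-5 + l)) - l = 4 - 3*√(-5 + l) - 2*l)
F(-8*(-12) - 8) - 1*387462 = (4 - 3*√(-5 + (-8*(-12) - 8)) - 2*(-8*(-12) - 8)) - 1*387462 = (4 - 3*√(-5 + (96 - 8)) - 2*(96 - 8)) - 387462 = (4 - 3*√(-5 + 88) - 2*88) - 387462 = (4 - 3*√83 - 176) - 387462 = (-172 - 3*√83) - 387462 = -387634 - 3*√83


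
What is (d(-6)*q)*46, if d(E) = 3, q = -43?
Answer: -5934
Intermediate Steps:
(d(-6)*q)*46 = (3*(-43))*46 = -129*46 = -5934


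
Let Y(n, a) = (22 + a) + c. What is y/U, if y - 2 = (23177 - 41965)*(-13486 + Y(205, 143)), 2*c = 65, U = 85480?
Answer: 12483217/4274 ≈ 2920.7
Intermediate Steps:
c = 65/2 (c = (1/2)*65 = 65/2 ≈ 32.500)
Y(n, a) = 109/2 + a (Y(n, a) = (22 + a) + 65/2 = 109/2 + a)
y = 249664340 (y = 2 + (23177 - 41965)*(-13486 + (109/2 + 143)) = 2 - 18788*(-13486 + 395/2) = 2 - 18788*(-26577/2) = 2 + 249664338 = 249664340)
y/U = 249664340/85480 = 249664340*(1/85480) = 12483217/4274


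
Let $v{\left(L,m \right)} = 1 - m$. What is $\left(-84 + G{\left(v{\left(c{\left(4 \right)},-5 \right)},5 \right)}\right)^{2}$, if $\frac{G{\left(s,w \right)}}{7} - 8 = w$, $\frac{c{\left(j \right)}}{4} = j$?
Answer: $49$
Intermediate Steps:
$c{\left(j \right)} = 4 j$
$G{\left(s,w \right)} = 56 + 7 w$
$\left(-84 + G{\left(v{\left(c{\left(4 \right)},-5 \right)},5 \right)}\right)^{2} = \left(-84 + \left(56 + 7 \cdot 5\right)\right)^{2} = \left(-84 + \left(56 + 35\right)\right)^{2} = \left(-84 + 91\right)^{2} = 7^{2} = 49$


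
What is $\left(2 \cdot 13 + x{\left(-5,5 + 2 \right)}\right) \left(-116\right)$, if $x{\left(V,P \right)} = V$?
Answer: $-2436$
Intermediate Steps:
$\left(2 \cdot 13 + x{\left(-5,5 + 2 \right)}\right) \left(-116\right) = \left(2 \cdot 13 - 5\right) \left(-116\right) = \left(26 - 5\right) \left(-116\right) = 21 \left(-116\right) = -2436$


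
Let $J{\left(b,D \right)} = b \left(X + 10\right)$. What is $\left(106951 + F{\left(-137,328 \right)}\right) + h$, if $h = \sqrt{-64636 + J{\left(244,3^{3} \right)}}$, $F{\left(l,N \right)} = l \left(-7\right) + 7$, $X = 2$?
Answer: $107917 + 2 i \sqrt{15427} \approx 1.0792 \cdot 10^{5} + 248.41 i$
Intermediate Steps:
$F{\left(l,N \right)} = 7 - 7 l$ ($F{\left(l,N \right)} = - 7 l + 7 = 7 - 7 l$)
$J{\left(b,D \right)} = 12 b$ ($J{\left(b,D \right)} = b \left(2 + 10\right) = b 12 = 12 b$)
$h = 2 i \sqrt{15427}$ ($h = \sqrt{-64636 + 12 \cdot 244} = \sqrt{-64636 + 2928} = \sqrt{-61708} = 2 i \sqrt{15427} \approx 248.41 i$)
$\left(106951 + F{\left(-137,328 \right)}\right) + h = \left(106951 + \left(7 - -959\right)\right) + 2 i \sqrt{15427} = \left(106951 + \left(7 + 959\right)\right) + 2 i \sqrt{15427} = \left(106951 + 966\right) + 2 i \sqrt{15427} = 107917 + 2 i \sqrt{15427}$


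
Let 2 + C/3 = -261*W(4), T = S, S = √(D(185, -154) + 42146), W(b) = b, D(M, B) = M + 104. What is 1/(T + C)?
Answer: -1046/3268203 - √4715/3268203 ≈ -0.00034106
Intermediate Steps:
D(M, B) = 104 + M
S = 3*√4715 (S = √((104 + 185) + 42146) = √(289 + 42146) = √42435 = 3*√4715 ≈ 206.00)
T = 3*√4715 ≈ 206.00
C = -3138 (C = -6 + 3*(-261*4) = -6 + 3*(-1044) = -6 - 3132 = -3138)
1/(T + C) = 1/(3*√4715 - 3138) = 1/(-3138 + 3*√4715)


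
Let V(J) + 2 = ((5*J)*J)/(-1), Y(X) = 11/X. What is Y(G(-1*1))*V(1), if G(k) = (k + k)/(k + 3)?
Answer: 77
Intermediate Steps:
G(k) = 2*k/(3 + k) (G(k) = (2*k)/(3 + k) = 2*k/(3 + k))
V(J) = -2 - 5*J² (V(J) = -2 + ((5*J)*J)/(-1) = -2 + (5*J²)*(-1) = -2 - 5*J²)
Y(G(-1*1))*V(1) = (11/((2*(-1*1)/(3 - 1*1))))*(-2 - 5*1²) = (11/((2*(-1)/(3 - 1))))*(-2 - 5*1) = (11/((2*(-1)/2)))*(-2 - 5) = (11/((2*(-1)*(½))))*(-7) = (11/(-1))*(-7) = (11*(-1))*(-7) = -11*(-7) = 77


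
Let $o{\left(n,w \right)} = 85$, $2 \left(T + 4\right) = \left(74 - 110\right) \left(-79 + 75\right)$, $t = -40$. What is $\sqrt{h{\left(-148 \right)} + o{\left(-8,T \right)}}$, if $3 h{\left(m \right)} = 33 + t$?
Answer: $\frac{2 \sqrt{186}}{3} \approx 9.0921$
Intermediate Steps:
$T = 68$ ($T = -4 + \frac{\left(74 - 110\right) \left(-79 + 75\right)}{2} = -4 + \frac{\left(-36\right) \left(-4\right)}{2} = -4 + \frac{1}{2} \cdot 144 = -4 + 72 = 68$)
$h{\left(m \right)} = - \frac{7}{3}$ ($h{\left(m \right)} = \frac{33 - 40}{3} = \frac{1}{3} \left(-7\right) = - \frac{7}{3}$)
$\sqrt{h{\left(-148 \right)} + o{\left(-8,T \right)}} = \sqrt{- \frac{7}{3} + 85} = \sqrt{\frac{248}{3}} = \frac{2 \sqrt{186}}{3}$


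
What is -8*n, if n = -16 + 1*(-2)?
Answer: 144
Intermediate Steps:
n = -18 (n = -16 - 2 = -18)
-8*n = -8*(-18) = 144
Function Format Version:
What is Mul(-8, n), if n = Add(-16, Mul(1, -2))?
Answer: 144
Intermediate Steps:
n = -18 (n = Add(-16, -2) = -18)
Mul(-8, n) = Mul(-8, -18) = 144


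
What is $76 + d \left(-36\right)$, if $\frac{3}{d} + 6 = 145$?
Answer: $\frac{10456}{139} \approx 75.223$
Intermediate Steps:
$d = \frac{3}{139}$ ($d = \frac{3}{-6 + 145} = \frac{3}{139} \approx 0.021583$)
$76 + d \left(-36\right) = 76 + \frac{3}{139} \left(-36\right) = 76 - \frac{108}{139} = \frac{10456}{139}$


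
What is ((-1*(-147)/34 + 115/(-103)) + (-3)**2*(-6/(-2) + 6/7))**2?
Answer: 864161737609/600936196 ≈ 1438.0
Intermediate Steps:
((-1*(-147)/34 + 115/(-103)) + (-3)**2*(-6/(-2) + 6/7))**2 = ((147*(1/34) + 115*(-1/103)) + 9*(-6*(-1/2) + 6*(1/7)))**2 = ((147/34 - 115/103) + 9*(3 + 6/7))**2 = (11231/3502 + 9*(27/7))**2 = (11231/3502 + 243/7)**2 = (929603/24514)**2 = 864161737609/600936196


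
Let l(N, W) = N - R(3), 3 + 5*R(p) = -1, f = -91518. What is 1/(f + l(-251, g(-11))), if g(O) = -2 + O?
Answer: -5/458841 ≈ -1.0897e-5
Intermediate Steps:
R(p) = -⅘ (R(p) = -⅗ + (⅕)*(-1) = -⅗ - ⅕ = -⅘)
l(N, W) = ⅘ + N (l(N, W) = N - 1*(-⅘) = N + ⅘ = ⅘ + N)
1/(f + l(-251, g(-11))) = 1/(-91518 + (⅘ - 251)) = 1/(-91518 - 1251/5) = 1/(-458841/5) = -5/458841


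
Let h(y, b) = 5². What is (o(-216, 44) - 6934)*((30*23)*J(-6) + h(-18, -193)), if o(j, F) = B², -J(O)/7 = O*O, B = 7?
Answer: 1196991675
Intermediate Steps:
h(y, b) = 25
J(O) = -7*O² (J(O) = -7*O*O = -7*O²)
o(j, F) = 49 (o(j, F) = 7² = 49)
(o(-216, 44) - 6934)*((30*23)*J(-6) + h(-18, -193)) = (49 - 6934)*((30*23)*(-7*(-6)²) + 25) = -6885*(690*(-7*36) + 25) = -6885*(690*(-252) + 25) = -6885*(-173880 + 25) = -6885*(-173855) = 1196991675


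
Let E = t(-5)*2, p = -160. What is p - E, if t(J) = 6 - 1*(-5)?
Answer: -182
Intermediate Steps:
t(J) = 11 (t(J) = 6 + 5 = 11)
E = 22 (E = 11*2 = 22)
p - E = -160 - 1*22 = -160 - 22 = -182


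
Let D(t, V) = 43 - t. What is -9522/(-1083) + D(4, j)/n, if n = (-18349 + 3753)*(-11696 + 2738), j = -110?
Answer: 138334528837/15733699816 ≈ 8.7922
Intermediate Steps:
n = 130750968 (n = -14596*(-8958) = 130750968)
-9522/(-1083) + D(4, j)/n = -9522/(-1083) + (43 - 1*4)/130750968 = -9522*(-1/1083) + (43 - 4)*(1/130750968) = 3174/361 + 39*(1/130750968) = 3174/361 + 13/43583656 = 138334528837/15733699816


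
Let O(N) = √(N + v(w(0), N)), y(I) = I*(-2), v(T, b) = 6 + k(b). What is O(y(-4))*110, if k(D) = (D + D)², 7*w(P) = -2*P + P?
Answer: 330*√30 ≈ 1807.5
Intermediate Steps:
w(P) = -P/7 (w(P) = (-2*P + P)/7 = (-P)/7 = -P/7)
k(D) = 4*D² (k(D) = (2*D)² = 4*D²)
v(T, b) = 6 + 4*b²
y(I) = -2*I
O(N) = √(6 + N + 4*N²) (O(N) = √(N + (6 + 4*N²)) = √(6 + N + 4*N²))
O(y(-4))*110 = √(6 - 2*(-4) + 4*(-2*(-4))²)*110 = √(6 + 8 + 4*8²)*110 = √(6 + 8 + 4*64)*110 = √(6 + 8 + 256)*110 = √270*110 = (3*√30)*110 = 330*√30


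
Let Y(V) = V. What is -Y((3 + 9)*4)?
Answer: -48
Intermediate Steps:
-Y((3 + 9)*4) = -(3 + 9)*4 = -12*4 = -1*48 = -48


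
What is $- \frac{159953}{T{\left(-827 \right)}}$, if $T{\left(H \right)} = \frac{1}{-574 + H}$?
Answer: $224094153$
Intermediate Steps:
$- \frac{159953}{T{\left(-827 \right)}} = - \frac{159953}{\frac{1}{-574 - 827}} = - \frac{159953}{\frac{1}{-1401}} = - \frac{159953}{- \frac{1}{1401}} = \left(-159953\right) \left(-1401\right) = 224094153$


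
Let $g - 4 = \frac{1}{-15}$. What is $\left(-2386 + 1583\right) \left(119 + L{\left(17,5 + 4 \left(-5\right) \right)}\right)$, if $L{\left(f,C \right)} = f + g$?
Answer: $- \frac{1685497}{15} \approx -1.1237 \cdot 10^{5}$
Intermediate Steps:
$g = \frac{59}{15}$ ($g = 4 + \frac{1}{-15} = 4 - \frac{1}{15} = \frac{59}{15} \approx 3.9333$)
$L{\left(f,C \right)} = \frac{59}{15} + f$ ($L{\left(f,C \right)} = f + \frac{59}{15} = \frac{59}{15} + f$)
$\left(-2386 + 1583\right) \left(119 + L{\left(17,5 + 4 \left(-5\right) \right)}\right) = \left(-2386 + 1583\right) \left(119 + \left(\frac{59}{15} + 17\right)\right) = - 803 \left(119 + \frac{314}{15}\right) = \left(-803\right) \frac{2099}{15} = - \frac{1685497}{15}$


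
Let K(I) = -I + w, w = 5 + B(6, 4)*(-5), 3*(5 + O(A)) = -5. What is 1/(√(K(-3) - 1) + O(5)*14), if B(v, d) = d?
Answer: -840/78517 - 9*I*√13/78517 ≈ -0.010698 - 0.00041329*I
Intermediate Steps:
O(A) = -20/3 (O(A) = -5 + (⅓)*(-5) = -5 - 5/3 = -20/3)
w = -15 (w = 5 + 4*(-5) = 5 - 20 = -15)
K(I) = -15 - I (K(I) = -I - 15 = -15 - I)
1/(√(K(-3) - 1) + O(5)*14) = 1/(√((-15 - 1*(-3)) - 1) - 20/3*14) = 1/(√((-15 + 3) - 1) - 280/3) = 1/(√(-12 - 1) - 280/3) = 1/(√(-13) - 280/3) = 1/(I*√13 - 280/3) = 1/(-280/3 + I*√13)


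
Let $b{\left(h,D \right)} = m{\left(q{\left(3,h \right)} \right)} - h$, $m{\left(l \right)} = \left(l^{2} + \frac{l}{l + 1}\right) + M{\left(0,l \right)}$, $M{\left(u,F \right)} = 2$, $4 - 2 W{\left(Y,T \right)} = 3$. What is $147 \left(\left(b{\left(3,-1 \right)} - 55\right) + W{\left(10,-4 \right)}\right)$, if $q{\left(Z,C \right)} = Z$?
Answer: $- \frac{26901}{4} \approx -6725.3$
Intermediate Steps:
$W{\left(Y,T \right)} = \frac{1}{2}$ ($W{\left(Y,T \right)} = 2 - \frac{3}{2} = \frac{1}{2}$)
$m{\left(l \right)} = 2 + l^{2} + \frac{l}{1 + l}$ ($m{\left(l \right)} = \left(l^{2} + \frac{l}{l + 1}\right) + 2 = \left(l^{2} + \frac{l}{1 + l}\right) + 2 = 2 + l^{2} + \frac{l}{1 + l}$)
$b{\left(h,D \right)} = \frac{47}{4} - h$ ($b{\left(h,D \right)} = \frac{2 + 3^{2} + 3^{3} + 3 \cdot 3}{1 + 3} - h = \frac{2 + 9 + 27 + 9}{4} - h = \frac{1}{4} \cdot 47 - h = \frac{47}{4} - h$)
$147 \left(\left(b{\left(3,-1 \right)} - 55\right) + W{\left(10,-4 \right)}\right) = 147 \left(\left(\left(\frac{47}{4} - 3\right) - 55\right) + \frac{1}{2}\right) = 147 \left(\left(\frac{35}{4} - 55\right) + \frac{1}{2}\right) = 147 \left(- \frac{185}{4} + \frac{1}{2}\right) = 147 \left(- \frac{183}{4}\right) = - \frac{26901}{4}$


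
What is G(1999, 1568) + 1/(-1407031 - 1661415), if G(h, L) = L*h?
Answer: 9617835332671/3068446 ≈ 3.1344e+6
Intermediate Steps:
G(1999, 1568) + 1/(-1407031 - 1661415) = 1568*1999 + 1/(-1407031 - 1661415) = 3134432 + 1/(-3068446) = 3134432 - 1/3068446 = 9617835332671/3068446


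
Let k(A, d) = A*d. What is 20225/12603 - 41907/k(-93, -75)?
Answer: -43009394/9767325 ≈ -4.4034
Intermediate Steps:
20225/12603 - 41907/k(-93, -75) = 20225/12603 - 41907/((-93*(-75))) = 20225*(1/12603) - 41907/6975 = 20225/12603 - 41907*1/6975 = 20225/12603 - 13969/2325 = -43009394/9767325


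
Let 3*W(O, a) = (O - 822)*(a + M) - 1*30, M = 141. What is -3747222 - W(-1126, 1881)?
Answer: -2434260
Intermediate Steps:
W(O, a) = -10 + (-822 + O)*(141 + a)/3 (W(O, a) = ((O - 822)*(a + 141) - 1*30)/3 = ((-822 + O)*(141 + a) - 30)/3 = (-30 + (-822 + O)*(141 + a))/3 = -10 + (-822 + O)*(141 + a)/3)
-3747222 - W(-1126, 1881) = -3747222 - (-38644 - 274*1881 + 47*(-1126) + (1/3)*(-1126)*1881) = -3747222 - (-38644 - 515394 - 52922 - 706002) = -3747222 - 1*(-1312962) = -3747222 + 1312962 = -2434260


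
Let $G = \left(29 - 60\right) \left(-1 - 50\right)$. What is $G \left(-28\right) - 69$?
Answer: $-44337$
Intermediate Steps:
$G = 1581$ ($G = \left(-31\right) \left(-51\right) = 1581$)
$G \left(-28\right) - 69 = 1581 \left(-28\right) - 69 = -44268 - 69 = -44337$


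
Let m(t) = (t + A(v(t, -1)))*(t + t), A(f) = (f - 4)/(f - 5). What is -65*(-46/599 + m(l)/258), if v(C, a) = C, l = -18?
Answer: -88618010/592411 ≈ -149.59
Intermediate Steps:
A(f) = (-4 + f)/(-5 + f)
m(t) = 2*t*(t + (-4 + t)/(-5 + t)) (m(t) = (t + (-4 + t)/(-5 + t))*(t + t) = (t + (-4 + t)/(-5 + t))*(2*t) = 2*t*(t + (-4 + t)/(-5 + t)))
-65*(-46/599 + m(l)/258) = -65*(-46/599 + (2*(-18)*(-4 - 18 - 18*(-5 - 18))/(-5 - 18))/258) = -65*(-46*1/599 + (2*(-18)*(-4 - 18 - 18*(-23))/(-23))*(1/258)) = -65*(-46/599 + (2*(-18)*(-1/23)*(-4 - 18 + 414))*(1/258)) = -65*(-46/599 + (2*(-18)*(-1/23)*392)*(1/258)) = -65*(-46/599 + (14112/23)*(1/258)) = -65*(-46/599 + 2352/989) = -65*1363354/592411 = -88618010/592411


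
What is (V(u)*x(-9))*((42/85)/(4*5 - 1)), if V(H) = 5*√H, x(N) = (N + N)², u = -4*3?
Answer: 27216*I*√3/323 ≈ 145.94*I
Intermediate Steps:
u = -12
x(N) = 4*N² (x(N) = (2*N)² = 4*N²)
(V(u)*x(-9))*((42/85)/(4*5 - 1)) = ((5*√(-12))*(4*(-9)²))*((42/85)/(4*5 - 1)) = ((5*(2*I*√3))*(4*81))*((42*(1/85))/(20 - 1)) = ((10*I*√3)*324)*((42/85)/19) = (3240*I*√3)*((42/85)*(1/19)) = (3240*I*√3)*(42/1615) = 27216*I*√3/323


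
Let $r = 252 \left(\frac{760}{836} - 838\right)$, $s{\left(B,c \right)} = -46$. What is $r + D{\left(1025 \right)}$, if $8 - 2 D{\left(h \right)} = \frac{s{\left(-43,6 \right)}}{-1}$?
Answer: $- \frac{2320625}{11} \approx -2.1097 \cdot 10^{5}$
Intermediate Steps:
$D{\left(h \right)} = -19$ ($D{\left(h \right)} = 4 - \frac{\left(-46\right) \frac{1}{-1}}{2} = 4 - \frac{\left(-46\right) \left(-1\right)}{2} = 4 - 23 = -19$)
$r = - \frac{2320416}{11}$ ($r = 252 \left(760 \cdot \frac{1}{836} - 838\right) = 252 \left(\frac{10}{11} - 838\right) = 252 \left(- \frac{9208}{11}\right) = - \frac{2320416}{11} \approx -2.1095 \cdot 10^{5}$)
$r + D{\left(1025 \right)} = - \frac{2320416}{11} - 19 = - \frac{2320625}{11}$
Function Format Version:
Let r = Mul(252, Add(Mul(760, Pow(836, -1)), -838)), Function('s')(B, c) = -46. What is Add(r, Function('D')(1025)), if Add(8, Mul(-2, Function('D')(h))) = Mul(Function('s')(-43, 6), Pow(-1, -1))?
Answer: Rational(-2320625, 11) ≈ -2.1097e+5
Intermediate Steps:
Function('D')(h) = -19 (Function('D')(h) = Add(4, Mul(Rational(-1, 2), Mul(-46, Pow(-1, -1)))) = Add(4, Mul(Rational(-1, 2), Mul(-46, -1))) = Add(4, Mul(Rational(-1, 2), 46)) = Add(4, -23) = -19)
r = Rational(-2320416, 11) (r = Mul(252, Add(Mul(760, Rational(1, 836)), -838)) = Mul(252, Add(Rational(10, 11), -838)) = Mul(252, Rational(-9208, 11)) = Rational(-2320416, 11) ≈ -2.1095e+5)
Add(r, Function('D')(1025)) = Add(Rational(-2320416, 11), -19) = Rational(-2320625, 11)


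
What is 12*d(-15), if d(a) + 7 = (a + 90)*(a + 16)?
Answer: 816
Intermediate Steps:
d(a) = -7 + (16 + a)*(90 + a) (d(a) = -7 + (a + 90)*(a + 16) = -7 + (90 + a)*(16 + a) = -7 + (16 + a)*(90 + a))
12*d(-15) = 12*(1433 + (-15)² + 106*(-15)) = 12*(1433 + 225 - 1590) = 12*68 = 816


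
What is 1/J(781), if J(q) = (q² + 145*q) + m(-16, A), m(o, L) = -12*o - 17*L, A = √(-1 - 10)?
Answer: 723398/523304669583 + 17*I*√11/523304669583 ≈ 1.3824e-6 + 1.0774e-10*I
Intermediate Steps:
A = I*√11 (A = √(-11) = I*√11 ≈ 3.3166*I)
m(o, L) = -17*L - 12*o
J(q) = 192 + q² + 145*q - 17*I*√11 (J(q) = (q² + 145*q) + (-17*I*√11 - 12*(-16)) = (q² + 145*q) + (-17*I*√11 + 192) = (q² + 145*q) + (192 - 17*I*√11) = 192 + q² + 145*q - 17*I*√11)
1/J(781) = 1/(192 + 781² + 145*781 - 17*I*√11) = 1/(192 + 609961 + 113245 - 17*I*√11) = 1/(723398 - 17*I*√11)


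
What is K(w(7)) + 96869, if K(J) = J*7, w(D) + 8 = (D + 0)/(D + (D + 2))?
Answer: 1549057/16 ≈ 96816.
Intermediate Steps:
w(D) = -8 + D/(2 + 2*D) (w(D) = -8 + (D + 0)/(D + (D + 2)) = -8 + D/(D + (2 + D)) = -8 + D/(2 + 2*D))
K(J) = 7*J
K(w(7)) + 96869 = 7*((-16 - 15*7)/(2*(1 + 7))) + 96869 = 7*((1/2)*(-16 - 105)/8) + 96869 = 7*((1/2)*(1/8)*(-121)) + 96869 = 7*(-121/16) + 96869 = -847/16 + 96869 = 1549057/16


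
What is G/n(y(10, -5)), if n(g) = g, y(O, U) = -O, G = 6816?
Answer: -3408/5 ≈ -681.60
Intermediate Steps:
G/n(y(10, -5)) = 6816/((-1*10)) = 6816/(-10) = 6816*(-1/10) = -3408/5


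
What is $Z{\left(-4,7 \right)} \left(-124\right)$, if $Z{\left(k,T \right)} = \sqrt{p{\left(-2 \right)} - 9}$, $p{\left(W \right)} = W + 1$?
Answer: $- 124 i \sqrt{10} \approx - 392.12 i$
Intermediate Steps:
$p{\left(W \right)} = 1 + W$
$Z{\left(k,T \right)} = i \sqrt{10}$ ($Z{\left(k,T \right)} = \sqrt{\left(1 - 2\right) - 9} = \sqrt{-1 - 9} = \sqrt{-10} = i \sqrt{10}$)
$Z{\left(-4,7 \right)} \left(-124\right) = i \sqrt{10} \left(-124\right) = - 124 i \sqrt{10}$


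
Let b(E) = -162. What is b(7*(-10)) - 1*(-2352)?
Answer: 2190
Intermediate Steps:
b(7*(-10)) - 1*(-2352) = -162 - 1*(-2352) = -162 + 2352 = 2190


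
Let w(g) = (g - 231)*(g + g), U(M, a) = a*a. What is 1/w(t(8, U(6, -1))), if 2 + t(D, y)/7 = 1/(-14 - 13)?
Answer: 729/5098940 ≈ 0.00014297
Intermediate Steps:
U(M, a) = a²
t(D, y) = -385/27 (t(D, y) = -14 + 7/(-14 - 13) = -14 + 7/(-27) = -14 + 7*(-1/27) = -14 - 7/27 = -385/27)
w(g) = 2*g*(-231 + g) (w(g) = (-231 + g)*(2*g) = 2*g*(-231 + g))
1/w(t(8, U(6, -1))) = 1/(2*(-385/27)*(-231 - 385/27)) = 1/(2*(-385/27)*(-6622/27)) = 1/(5098940/729) = 729/5098940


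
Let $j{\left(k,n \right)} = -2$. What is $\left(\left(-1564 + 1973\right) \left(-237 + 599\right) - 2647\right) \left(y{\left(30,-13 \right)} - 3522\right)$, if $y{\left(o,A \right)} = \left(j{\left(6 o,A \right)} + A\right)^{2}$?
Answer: $-479420067$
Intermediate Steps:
$y{\left(o,A \right)} = \left(-2 + A\right)^{2}$
$\left(\left(-1564 + 1973\right) \left(-237 + 599\right) - 2647\right) \left(y{\left(30,-13 \right)} - 3522\right) = \left(\left(-1564 + 1973\right) \left(-237 + 599\right) - 2647\right) \left(\left(-2 - 13\right)^{2} - 3522\right) = \left(409 \cdot 362 - 2647\right) \left(\left(-15\right)^{2} - 3522\right) = \left(148058 - 2647\right) \left(225 - 3522\right) = 145411 \left(-3297\right) = -479420067$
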